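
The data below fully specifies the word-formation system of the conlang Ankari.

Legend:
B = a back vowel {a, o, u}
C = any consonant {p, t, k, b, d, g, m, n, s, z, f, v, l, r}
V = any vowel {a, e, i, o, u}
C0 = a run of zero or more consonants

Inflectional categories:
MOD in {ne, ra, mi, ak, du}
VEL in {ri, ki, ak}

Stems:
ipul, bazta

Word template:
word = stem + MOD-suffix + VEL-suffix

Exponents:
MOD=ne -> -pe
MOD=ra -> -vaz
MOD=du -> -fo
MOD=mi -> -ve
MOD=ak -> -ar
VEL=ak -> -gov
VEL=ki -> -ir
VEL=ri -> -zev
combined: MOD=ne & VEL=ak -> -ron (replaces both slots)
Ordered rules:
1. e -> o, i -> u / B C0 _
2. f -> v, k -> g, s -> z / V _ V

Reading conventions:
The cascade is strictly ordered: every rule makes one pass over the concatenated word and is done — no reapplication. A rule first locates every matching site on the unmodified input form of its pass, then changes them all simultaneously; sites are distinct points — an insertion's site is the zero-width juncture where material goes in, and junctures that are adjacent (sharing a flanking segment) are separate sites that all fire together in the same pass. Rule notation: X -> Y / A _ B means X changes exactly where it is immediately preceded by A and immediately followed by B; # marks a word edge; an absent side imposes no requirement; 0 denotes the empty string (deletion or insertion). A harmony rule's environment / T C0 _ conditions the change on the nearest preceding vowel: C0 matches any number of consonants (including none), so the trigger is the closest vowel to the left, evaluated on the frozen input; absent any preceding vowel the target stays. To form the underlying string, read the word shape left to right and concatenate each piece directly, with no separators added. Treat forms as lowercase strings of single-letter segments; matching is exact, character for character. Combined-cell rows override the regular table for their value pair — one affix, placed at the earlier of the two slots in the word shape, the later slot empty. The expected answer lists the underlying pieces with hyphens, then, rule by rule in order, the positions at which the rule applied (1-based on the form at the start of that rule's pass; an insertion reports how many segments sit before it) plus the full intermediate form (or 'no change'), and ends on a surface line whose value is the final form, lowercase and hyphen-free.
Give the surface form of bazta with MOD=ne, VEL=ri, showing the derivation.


underlying: bazta-pe-zev
1. e -> o, i -> u / B C0 _: fires at position(s) 7: baztapozev
2. f -> v, k -> g, s -> z / V _ V: no change
surface: baztapozev


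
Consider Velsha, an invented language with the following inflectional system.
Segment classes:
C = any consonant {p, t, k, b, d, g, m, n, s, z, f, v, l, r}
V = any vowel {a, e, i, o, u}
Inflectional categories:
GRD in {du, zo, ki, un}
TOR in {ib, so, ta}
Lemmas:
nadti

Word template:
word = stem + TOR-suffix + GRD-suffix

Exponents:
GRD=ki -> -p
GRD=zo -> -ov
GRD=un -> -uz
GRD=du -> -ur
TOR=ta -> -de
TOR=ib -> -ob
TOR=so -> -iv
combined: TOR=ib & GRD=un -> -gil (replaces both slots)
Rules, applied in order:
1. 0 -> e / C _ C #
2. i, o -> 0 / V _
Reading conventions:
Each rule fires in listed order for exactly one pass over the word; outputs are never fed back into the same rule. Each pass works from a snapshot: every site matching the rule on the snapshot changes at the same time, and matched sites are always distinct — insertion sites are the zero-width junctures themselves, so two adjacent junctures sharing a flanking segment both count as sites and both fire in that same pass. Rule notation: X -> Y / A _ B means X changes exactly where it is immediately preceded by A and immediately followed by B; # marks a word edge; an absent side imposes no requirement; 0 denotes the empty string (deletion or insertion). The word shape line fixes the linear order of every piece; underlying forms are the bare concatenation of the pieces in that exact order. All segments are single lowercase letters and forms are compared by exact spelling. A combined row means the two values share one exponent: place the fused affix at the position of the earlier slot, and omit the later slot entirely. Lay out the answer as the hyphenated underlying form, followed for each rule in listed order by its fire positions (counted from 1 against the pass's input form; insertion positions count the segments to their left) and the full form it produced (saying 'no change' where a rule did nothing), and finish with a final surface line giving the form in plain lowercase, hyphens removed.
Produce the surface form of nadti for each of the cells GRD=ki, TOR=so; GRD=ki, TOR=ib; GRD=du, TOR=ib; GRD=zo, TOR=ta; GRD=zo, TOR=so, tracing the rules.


cell GRD=ki, TOR=so:
underlying: nadti-iv-p
1. 0 -> e / C _ C #: inserts after position(s) 7: nadtiivep
2. i, o -> 0 / V _: fires at position(s) 6: nadtivep
surface: nadtivep

cell GRD=ki, TOR=ib:
underlying: nadti-ob-p
1. 0 -> e / C _ C #: inserts after position(s) 7: nadtiobep
2. i, o -> 0 / V _: fires at position(s) 6: nadtibep
surface: nadtibep

cell GRD=du, TOR=ib:
underlying: nadti-ob-ur
1. 0 -> e / C _ C #: no change
2. i, o -> 0 / V _: fires at position(s) 6: nadtibur
surface: nadtibur

cell GRD=zo, TOR=ta:
underlying: nadti-de-ov
1. 0 -> e / C _ C #: no change
2. i, o -> 0 / V _: fires at position(s) 8: nadtidev
surface: nadtidev

cell GRD=zo, TOR=so:
underlying: nadti-iv-ov
1. 0 -> e / C _ C #: no change
2. i, o -> 0 / V _: fires at position(s) 6: nadtivov
surface: nadtivov


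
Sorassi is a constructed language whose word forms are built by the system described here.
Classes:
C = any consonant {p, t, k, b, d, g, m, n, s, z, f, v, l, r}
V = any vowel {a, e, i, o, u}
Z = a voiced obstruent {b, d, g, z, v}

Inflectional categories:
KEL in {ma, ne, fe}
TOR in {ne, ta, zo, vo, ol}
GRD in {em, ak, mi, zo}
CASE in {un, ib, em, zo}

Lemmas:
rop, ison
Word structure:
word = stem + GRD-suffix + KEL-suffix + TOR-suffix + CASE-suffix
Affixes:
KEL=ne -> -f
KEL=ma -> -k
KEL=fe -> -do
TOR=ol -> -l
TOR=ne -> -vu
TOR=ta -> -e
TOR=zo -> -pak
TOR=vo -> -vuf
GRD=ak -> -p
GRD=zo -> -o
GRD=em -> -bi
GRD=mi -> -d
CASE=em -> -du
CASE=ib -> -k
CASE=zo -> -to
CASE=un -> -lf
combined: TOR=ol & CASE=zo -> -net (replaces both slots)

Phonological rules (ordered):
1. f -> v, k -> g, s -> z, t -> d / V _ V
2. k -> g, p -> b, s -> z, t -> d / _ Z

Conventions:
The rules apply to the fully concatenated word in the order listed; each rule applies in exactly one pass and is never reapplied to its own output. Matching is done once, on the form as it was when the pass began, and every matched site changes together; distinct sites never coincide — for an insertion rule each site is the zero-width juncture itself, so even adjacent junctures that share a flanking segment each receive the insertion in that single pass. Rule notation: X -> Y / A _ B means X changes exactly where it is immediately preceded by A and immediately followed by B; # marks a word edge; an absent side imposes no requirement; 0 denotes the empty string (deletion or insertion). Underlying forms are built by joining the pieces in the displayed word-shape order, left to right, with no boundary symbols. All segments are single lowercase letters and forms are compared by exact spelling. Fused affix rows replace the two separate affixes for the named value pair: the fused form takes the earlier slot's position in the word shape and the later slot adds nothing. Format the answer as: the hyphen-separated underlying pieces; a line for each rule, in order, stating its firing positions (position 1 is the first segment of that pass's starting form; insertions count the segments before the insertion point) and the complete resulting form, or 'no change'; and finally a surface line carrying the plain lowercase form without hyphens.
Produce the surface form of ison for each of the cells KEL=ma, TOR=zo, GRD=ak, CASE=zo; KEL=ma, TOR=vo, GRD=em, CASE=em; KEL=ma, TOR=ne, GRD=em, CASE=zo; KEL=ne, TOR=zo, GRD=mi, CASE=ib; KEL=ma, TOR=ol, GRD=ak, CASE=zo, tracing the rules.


cell KEL=ma, TOR=zo, GRD=ak, CASE=zo:
underlying: ison-p-k-pak-to
1. f -> v, k -> g, s -> z, t -> d / V _ V: fires at position(s) 2: izonpkpakto
2. k -> g, p -> b, s -> z, t -> d / _ Z: no change
surface: izonpkpakto

cell KEL=ma, TOR=vo, GRD=em, CASE=em:
underlying: ison-bi-k-vuf-du
1. f -> v, k -> g, s -> z, t -> d / V _ V: fires at position(s) 2: izonbikvufdu
2. k -> g, p -> b, s -> z, t -> d / _ Z: fires at position(s) 7: izonbigvufdu
surface: izonbigvufdu

cell KEL=ma, TOR=ne, GRD=em, CASE=zo:
underlying: ison-bi-k-vu-to
1. f -> v, k -> g, s -> z, t -> d / V _ V: fires at position(s) 2, 10: izonbikvudo
2. k -> g, p -> b, s -> z, t -> d / _ Z: fires at position(s) 7: izonbigvudo
surface: izonbigvudo

cell KEL=ne, TOR=zo, GRD=mi, CASE=ib:
underlying: ison-d-f-pak-k
1. f -> v, k -> g, s -> z, t -> d / V _ V: fires at position(s) 2: izondfpakk
2. k -> g, p -> b, s -> z, t -> d / _ Z: no change
surface: izondfpakk

cell KEL=ma, TOR=ol, GRD=ak, CASE=zo:
underlying: ison-p-k-net
1. f -> v, k -> g, s -> z, t -> d / V _ V: fires at position(s) 2: izonpknet
2. k -> g, p -> b, s -> z, t -> d / _ Z: no change
surface: izonpknet


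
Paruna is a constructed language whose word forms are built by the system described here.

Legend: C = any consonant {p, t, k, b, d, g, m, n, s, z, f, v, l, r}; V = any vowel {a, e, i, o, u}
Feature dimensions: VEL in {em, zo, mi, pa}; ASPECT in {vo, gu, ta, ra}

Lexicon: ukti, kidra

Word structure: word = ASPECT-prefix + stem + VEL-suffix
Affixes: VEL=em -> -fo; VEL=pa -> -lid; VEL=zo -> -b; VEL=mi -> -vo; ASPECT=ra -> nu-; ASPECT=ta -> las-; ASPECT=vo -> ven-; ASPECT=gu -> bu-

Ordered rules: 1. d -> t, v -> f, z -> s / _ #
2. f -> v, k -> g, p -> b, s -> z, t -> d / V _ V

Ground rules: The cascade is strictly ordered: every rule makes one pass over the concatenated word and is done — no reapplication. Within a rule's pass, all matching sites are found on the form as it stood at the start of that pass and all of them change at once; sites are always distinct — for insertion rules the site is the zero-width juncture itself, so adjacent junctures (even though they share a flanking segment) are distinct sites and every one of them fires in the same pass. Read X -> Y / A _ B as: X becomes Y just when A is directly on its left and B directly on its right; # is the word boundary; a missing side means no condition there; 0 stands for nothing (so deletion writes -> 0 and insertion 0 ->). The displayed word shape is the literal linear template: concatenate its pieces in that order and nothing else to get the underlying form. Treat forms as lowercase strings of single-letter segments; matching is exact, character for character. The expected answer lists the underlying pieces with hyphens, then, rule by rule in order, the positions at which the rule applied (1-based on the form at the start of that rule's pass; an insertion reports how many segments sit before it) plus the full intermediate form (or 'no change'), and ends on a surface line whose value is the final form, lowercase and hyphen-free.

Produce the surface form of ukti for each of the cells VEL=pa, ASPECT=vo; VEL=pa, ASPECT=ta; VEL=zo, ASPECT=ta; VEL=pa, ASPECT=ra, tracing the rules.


cell VEL=pa, ASPECT=vo:
underlying: ven-ukti-lid
1. d -> t, v -> f, z -> s / _ #: fires at position(s) 10: venuktilit
2. f -> v, k -> g, p -> b, s -> z, t -> d / V _ V: no change
surface: venuktilit

cell VEL=pa, ASPECT=ta:
underlying: las-ukti-lid
1. d -> t, v -> f, z -> s / _ #: fires at position(s) 10: lasuktilit
2. f -> v, k -> g, p -> b, s -> z, t -> d / V _ V: fires at position(s) 3: lazuktilit
surface: lazuktilit

cell VEL=zo, ASPECT=ta:
underlying: las-ukti-b
1. d -> t, v -> f, z -> s / _ #: no change
2. f -> v, k -> g, p -> b, s -> z, t -> d / V _ V: fires at position(s) 3: lazuktib
surface: lazuktib

cell VEL=pa, ASPECT=ra:
underlying: nu-ukti-lid
1. d -> t, v -> f, z -> s / _ #: fires at position(s) 9: nuuktilit
2. f -> v, k -> g, p -> b, s -> z, t -> d / V _ V: no change
surface: nuuktilit


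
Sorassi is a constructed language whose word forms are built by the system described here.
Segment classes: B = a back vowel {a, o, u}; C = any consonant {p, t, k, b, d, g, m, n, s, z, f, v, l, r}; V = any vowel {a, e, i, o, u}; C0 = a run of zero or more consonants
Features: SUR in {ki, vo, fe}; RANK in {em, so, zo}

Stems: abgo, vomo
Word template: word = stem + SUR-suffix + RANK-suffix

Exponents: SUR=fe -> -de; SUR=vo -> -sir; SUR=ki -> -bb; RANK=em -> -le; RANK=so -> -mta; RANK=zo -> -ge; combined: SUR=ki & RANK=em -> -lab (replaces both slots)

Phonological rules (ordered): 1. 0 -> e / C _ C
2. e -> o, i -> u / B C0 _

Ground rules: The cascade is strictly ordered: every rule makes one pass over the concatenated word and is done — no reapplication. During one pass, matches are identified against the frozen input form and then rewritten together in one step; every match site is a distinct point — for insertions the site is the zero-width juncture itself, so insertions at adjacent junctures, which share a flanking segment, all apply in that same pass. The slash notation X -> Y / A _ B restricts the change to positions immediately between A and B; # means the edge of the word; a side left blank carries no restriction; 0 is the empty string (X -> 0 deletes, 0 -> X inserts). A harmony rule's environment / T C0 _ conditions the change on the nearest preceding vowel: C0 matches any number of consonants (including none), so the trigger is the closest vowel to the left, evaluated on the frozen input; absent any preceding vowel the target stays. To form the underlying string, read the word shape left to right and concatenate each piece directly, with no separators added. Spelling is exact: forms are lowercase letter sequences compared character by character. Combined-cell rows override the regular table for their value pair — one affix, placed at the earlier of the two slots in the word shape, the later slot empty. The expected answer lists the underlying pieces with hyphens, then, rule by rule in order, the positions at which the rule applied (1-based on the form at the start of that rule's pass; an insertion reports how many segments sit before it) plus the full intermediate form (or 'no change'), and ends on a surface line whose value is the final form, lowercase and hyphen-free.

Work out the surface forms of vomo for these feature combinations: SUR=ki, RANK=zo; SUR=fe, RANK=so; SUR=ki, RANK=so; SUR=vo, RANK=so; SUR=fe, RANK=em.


cell SUR=ki, RANK=zo:
underlying: vomo-bb-ge
1. 0 -> e / C _ C: inserts after position(s) 5, 6: vomobebege
2. e -> o, i -> u / B C0 _: fires at position(s) 6: vomobobege
surface: vomobobege

cell SUR=fe, RANK=so:
underlying: vomo-de-mta
1. 0 -> e / C _ C: inserts after position(s) 7: vomodemeta
2. e -> o, i -> u / B C0 _: fires at position(s) 6: vomodometa
surface: vomodometa

cell SUR=ki, RANK=so:
underlying: vomo-bb-mta
1. 0 -> e / C _ C: inserts after position(s) 5, 6, 7: vomobebemeta
2. e -> o, i -> u / B C0 _: fires at position(s) 6: vomobobemeta
surface: vomobobemeta

cell SUR=vo, RANK=so:
underlying: vomo-sir-mta
1. 0 -> e / C _ C: inserts after position(s) 7, 8: vomosiremeta
2. e -> o, i -> u / B C0 _: fires at position(s) 6: vomosuremeta
surface: vomosuremeta

cell SUR=fe, RANK=em:
underlying: vomo-de-le
1. 0 -> e / C _ C: no change
2. e -> o, i -> u / B C0 _: fires at position(s) 6: vomodole
surface: vomodole


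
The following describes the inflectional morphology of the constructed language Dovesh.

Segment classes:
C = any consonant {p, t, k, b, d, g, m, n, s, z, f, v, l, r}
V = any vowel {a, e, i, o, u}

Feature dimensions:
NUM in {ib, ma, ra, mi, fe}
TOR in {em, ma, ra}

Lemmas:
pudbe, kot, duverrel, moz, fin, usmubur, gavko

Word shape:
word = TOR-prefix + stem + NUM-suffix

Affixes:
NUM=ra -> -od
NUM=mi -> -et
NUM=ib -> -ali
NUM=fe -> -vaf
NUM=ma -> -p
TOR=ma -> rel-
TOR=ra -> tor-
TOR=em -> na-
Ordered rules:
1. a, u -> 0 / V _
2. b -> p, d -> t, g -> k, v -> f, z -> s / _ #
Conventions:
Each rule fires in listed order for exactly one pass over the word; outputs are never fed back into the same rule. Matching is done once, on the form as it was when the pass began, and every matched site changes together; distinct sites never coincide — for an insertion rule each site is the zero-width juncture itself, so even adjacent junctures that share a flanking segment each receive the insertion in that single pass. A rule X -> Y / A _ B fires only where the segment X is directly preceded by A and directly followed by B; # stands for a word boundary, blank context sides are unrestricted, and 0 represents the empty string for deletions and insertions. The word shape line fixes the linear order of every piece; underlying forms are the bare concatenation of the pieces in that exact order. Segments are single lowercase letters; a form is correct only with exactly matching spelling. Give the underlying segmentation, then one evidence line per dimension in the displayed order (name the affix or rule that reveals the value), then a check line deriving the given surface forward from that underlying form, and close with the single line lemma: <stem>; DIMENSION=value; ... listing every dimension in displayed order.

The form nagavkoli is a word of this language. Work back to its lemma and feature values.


underlying: na-gavko-ali
NUM=ib - signalled by the affix -ali
TOR=em - signalled by the affix na-
check: nagavkoali -> nagavkoli -> nagavkoli
lemma: gavko; NUM=ib; TOR=em


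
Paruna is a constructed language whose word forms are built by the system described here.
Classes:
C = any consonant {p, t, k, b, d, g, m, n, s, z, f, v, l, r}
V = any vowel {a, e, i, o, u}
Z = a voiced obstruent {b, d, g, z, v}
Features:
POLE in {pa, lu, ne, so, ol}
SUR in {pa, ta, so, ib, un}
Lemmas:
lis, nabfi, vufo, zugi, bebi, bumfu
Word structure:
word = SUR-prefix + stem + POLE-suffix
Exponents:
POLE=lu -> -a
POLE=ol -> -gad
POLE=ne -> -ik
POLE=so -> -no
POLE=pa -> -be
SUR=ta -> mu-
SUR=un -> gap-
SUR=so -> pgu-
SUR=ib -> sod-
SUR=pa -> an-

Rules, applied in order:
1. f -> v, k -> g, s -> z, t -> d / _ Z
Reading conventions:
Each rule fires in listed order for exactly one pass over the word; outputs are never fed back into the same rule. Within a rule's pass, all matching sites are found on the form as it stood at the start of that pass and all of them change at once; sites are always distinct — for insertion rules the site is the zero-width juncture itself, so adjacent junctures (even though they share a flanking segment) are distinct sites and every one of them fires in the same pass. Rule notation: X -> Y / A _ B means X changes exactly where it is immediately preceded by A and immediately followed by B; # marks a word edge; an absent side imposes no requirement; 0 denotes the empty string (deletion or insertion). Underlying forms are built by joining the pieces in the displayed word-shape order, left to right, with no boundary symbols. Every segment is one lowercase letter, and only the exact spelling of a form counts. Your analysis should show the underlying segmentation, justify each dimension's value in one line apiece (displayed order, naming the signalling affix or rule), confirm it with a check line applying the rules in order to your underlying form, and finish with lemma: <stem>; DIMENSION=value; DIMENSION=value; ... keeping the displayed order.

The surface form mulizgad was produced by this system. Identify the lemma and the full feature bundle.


underlying: mu-lis-gad
POLE=ol - signalled by the affix -gad
SUR=ta - signalled by the affix mu-
check: mulisgad -> mulizgad
lemma: lis; POLE=ol; SUR=ta


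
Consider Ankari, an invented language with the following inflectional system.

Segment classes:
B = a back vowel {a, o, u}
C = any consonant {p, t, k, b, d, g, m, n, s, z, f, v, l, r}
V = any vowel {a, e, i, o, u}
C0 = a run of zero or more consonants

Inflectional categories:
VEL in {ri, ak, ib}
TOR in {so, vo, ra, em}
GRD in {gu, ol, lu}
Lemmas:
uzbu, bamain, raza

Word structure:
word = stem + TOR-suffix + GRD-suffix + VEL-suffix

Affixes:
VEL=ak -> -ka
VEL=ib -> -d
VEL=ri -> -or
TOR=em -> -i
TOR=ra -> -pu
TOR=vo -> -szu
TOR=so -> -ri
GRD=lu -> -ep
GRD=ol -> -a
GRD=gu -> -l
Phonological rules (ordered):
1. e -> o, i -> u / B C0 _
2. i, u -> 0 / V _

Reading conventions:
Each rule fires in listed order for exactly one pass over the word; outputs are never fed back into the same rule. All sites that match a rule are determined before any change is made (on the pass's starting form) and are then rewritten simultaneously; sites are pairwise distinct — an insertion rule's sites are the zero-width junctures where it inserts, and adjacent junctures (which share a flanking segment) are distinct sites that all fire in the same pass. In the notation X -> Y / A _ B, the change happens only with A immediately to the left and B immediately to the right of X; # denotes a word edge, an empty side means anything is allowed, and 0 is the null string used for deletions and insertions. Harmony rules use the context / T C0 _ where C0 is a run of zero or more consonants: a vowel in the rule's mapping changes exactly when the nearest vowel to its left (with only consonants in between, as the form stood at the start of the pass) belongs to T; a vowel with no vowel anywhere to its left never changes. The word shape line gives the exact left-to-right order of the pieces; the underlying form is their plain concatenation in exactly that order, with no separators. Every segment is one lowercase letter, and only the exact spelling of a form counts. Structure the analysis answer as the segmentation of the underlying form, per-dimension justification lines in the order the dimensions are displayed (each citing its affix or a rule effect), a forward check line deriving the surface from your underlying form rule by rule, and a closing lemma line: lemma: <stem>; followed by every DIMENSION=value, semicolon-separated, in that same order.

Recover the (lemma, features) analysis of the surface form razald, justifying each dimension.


underlying: raza-i-l-d
VEL=ib - signalled by the affix -d
TOR=em - signalled by the affix -i
GRD=gu - signalled by the affix -l
check: razaild -> razauld -> razald
lemma: raza; VEL=ib; TOR=em; GRD=gu


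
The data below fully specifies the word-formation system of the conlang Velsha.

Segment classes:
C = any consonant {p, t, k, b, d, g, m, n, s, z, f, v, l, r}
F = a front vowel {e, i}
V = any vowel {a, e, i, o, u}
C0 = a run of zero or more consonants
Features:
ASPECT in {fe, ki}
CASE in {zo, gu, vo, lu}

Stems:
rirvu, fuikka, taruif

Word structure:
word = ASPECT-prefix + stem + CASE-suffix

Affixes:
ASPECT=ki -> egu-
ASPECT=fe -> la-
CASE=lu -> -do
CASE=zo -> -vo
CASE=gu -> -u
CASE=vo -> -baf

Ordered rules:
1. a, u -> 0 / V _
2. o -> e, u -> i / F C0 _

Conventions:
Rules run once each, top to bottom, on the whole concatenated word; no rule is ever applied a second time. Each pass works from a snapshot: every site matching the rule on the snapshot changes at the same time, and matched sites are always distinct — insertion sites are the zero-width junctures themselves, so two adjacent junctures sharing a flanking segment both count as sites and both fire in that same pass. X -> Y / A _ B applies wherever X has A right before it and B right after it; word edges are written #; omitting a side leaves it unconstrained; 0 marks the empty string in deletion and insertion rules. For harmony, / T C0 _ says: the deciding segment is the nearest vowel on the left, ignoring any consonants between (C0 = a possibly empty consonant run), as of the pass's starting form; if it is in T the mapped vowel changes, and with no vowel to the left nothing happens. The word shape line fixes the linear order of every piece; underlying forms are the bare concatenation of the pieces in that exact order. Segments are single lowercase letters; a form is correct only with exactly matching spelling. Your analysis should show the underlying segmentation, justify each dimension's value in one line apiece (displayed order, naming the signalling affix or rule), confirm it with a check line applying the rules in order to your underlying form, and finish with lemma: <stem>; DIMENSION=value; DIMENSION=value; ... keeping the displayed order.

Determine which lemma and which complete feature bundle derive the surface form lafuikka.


underlying: la-fuikka-u
ASPECT=fe - signalled by the affix la-
CASE=gu - signalled by the affix -u
check: lafuikkau -> lafuikka -> lafuikka
lemma: fuikka; ASPECT=fe; CASE=gu


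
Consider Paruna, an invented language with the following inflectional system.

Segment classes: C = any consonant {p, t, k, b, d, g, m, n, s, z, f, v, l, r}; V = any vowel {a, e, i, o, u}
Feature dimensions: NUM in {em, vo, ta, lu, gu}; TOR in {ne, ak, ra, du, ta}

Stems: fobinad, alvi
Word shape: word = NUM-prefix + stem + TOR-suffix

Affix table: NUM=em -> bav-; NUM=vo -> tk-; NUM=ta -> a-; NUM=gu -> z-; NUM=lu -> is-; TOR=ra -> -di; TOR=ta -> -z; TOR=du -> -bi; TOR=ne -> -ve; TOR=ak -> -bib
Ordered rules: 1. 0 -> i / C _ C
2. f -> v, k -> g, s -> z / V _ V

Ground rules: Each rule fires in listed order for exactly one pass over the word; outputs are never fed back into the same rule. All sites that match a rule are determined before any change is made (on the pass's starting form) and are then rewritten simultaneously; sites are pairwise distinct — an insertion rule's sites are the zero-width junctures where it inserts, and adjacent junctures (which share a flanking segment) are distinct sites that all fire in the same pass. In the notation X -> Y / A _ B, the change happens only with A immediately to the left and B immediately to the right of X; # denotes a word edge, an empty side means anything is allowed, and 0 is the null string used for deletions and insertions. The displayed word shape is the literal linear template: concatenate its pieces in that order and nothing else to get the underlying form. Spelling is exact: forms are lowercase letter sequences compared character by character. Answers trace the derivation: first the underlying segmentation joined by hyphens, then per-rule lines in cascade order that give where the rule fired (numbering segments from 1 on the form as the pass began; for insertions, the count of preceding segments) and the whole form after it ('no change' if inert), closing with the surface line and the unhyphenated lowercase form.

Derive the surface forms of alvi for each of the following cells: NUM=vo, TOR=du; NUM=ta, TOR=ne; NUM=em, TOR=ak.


cell NUM=vo, TOR=du:
underlying: tk-alvi-bi
1. 0 -> i / C _ C: inserts after position(s) 1, 4: tikalivibi
2. f -> v, k -> g, s -> z / V _ V: fires at position(s) 3: tigalivibi
surface: tigalivibi

cell NUM=ta, TOR=ne:
underlying: a-alvi-ve
1. 0 -> i / C _ C: inserts after position(s) 3: aalivive
2. f -> v, k -> g, s -> z / V _ V: no change
surface: aalivive

cell NUM=em, TOR=ak:
underlying: bav-alvi-bib
1. 0 -> i / C _ C: inserts after position(s) 5: bavalivibib
2. f -> v, k -> g, s -> z / V _ V: no change
surface: bavalivibib


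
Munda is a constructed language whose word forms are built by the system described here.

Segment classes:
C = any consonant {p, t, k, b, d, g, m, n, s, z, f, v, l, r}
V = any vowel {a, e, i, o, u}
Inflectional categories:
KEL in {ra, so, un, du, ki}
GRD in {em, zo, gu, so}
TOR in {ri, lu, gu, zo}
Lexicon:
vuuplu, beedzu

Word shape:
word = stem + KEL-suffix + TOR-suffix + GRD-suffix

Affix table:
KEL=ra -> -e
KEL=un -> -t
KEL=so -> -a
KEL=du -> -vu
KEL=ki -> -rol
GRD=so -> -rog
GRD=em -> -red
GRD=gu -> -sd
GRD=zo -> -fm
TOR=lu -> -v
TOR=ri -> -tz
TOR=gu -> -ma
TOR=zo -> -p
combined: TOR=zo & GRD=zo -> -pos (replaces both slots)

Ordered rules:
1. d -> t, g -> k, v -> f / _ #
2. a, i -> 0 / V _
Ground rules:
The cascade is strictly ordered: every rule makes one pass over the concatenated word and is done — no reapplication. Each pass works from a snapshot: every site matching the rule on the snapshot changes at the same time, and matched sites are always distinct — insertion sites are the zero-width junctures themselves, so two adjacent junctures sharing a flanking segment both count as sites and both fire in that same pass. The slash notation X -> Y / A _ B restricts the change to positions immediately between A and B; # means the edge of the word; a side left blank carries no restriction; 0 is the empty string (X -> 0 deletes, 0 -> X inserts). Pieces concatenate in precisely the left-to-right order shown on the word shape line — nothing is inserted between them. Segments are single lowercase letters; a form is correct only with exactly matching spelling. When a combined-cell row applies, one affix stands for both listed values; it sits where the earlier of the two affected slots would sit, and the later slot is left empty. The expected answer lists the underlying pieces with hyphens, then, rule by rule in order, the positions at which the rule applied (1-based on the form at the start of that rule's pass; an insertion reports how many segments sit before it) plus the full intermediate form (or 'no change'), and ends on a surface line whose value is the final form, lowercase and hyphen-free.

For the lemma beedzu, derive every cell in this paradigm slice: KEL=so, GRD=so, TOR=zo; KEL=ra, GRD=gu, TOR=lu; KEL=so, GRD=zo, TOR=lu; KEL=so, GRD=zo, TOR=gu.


cell KEL=so, GRD=so, TOR=zo:
underlying: beedzu-a-p-rog
1. d -> t, g -> k, v -> f / _ #: fires at position(s) 11: beedzuaprok
2. a, i -> 0 / V _: fires at position(s) 7: beedzuprok
surface: beedzuprok

cell KEL=ra, GRD=gu, TOR=lu:
underlying: beedzu-e-v-sd
1. d -> t, g -> k, v -> f / _ #: fires at position(s) 10: beedzuevst
2. a, i -> 0 / V _: no change
surface: beedzuevst

cell KEL=so, GRD=zo, TOR=lu:
underlying: beedzu-a-v-fm
1. d -> t, g -> k, v -> f / _ #: no change
2. a, i -> 0 / V _: fires at position(s) 7: beedzuvfm
surface: beedzuvfm

cell KEL=so, GRD=zo, TOR=gu:
underlying: beedzu-a-ma-fm
1. d -> t, g -> k, v -> f / _ #: no change
2. a, i -> 0 / V _: fires at position(s) 7: beedzumafm
surface: beedzumafm


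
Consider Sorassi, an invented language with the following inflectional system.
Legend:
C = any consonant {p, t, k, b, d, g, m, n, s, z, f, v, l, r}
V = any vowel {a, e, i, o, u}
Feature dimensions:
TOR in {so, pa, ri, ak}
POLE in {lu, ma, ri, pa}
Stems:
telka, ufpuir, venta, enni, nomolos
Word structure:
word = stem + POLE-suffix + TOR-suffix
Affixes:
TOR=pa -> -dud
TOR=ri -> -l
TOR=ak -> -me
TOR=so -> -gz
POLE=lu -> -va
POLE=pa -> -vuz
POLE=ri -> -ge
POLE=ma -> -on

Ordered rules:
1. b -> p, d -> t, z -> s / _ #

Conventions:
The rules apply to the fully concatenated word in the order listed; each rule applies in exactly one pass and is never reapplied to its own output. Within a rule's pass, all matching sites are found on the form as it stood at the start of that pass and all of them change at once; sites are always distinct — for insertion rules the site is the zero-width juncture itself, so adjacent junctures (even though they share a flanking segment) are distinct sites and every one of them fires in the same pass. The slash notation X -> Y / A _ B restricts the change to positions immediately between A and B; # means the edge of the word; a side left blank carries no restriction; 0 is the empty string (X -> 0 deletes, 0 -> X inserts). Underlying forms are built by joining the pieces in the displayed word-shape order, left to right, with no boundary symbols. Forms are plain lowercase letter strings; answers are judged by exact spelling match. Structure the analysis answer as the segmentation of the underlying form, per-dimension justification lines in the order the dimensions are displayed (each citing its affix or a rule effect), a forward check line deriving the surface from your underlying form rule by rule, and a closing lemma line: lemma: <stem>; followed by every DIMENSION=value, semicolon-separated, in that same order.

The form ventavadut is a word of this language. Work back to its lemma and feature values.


underlying: venta-va-dud
TOR=pa - signalled by the affix -dud
POLE=lu - signalled by the affix -va
check: ventavadud -> ventavadut
lemma: venta; TOR=pa; POLE=lu


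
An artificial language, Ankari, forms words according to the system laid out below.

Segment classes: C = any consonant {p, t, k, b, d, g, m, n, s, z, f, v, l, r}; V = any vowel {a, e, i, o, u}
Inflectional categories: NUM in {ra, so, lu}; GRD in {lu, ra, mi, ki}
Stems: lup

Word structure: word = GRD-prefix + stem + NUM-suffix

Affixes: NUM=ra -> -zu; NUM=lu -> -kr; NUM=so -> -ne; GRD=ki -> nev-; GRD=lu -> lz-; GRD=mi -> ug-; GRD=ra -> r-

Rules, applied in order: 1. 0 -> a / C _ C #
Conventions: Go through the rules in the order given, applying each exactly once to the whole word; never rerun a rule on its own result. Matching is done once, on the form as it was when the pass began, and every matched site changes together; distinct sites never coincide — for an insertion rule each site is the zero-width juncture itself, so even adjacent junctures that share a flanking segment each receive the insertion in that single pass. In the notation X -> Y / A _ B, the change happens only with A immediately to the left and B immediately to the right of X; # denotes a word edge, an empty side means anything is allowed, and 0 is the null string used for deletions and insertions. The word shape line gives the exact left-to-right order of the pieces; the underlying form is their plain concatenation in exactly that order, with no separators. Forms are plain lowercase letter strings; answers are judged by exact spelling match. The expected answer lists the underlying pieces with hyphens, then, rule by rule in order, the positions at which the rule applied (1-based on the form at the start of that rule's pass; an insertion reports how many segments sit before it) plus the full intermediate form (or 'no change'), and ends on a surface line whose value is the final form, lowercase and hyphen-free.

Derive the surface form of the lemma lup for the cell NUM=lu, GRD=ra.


underlying: r-lup-kr
1. 0 -> a / C _ C #: inserts after position(s) 5: rlupkar
surface: rlupkar


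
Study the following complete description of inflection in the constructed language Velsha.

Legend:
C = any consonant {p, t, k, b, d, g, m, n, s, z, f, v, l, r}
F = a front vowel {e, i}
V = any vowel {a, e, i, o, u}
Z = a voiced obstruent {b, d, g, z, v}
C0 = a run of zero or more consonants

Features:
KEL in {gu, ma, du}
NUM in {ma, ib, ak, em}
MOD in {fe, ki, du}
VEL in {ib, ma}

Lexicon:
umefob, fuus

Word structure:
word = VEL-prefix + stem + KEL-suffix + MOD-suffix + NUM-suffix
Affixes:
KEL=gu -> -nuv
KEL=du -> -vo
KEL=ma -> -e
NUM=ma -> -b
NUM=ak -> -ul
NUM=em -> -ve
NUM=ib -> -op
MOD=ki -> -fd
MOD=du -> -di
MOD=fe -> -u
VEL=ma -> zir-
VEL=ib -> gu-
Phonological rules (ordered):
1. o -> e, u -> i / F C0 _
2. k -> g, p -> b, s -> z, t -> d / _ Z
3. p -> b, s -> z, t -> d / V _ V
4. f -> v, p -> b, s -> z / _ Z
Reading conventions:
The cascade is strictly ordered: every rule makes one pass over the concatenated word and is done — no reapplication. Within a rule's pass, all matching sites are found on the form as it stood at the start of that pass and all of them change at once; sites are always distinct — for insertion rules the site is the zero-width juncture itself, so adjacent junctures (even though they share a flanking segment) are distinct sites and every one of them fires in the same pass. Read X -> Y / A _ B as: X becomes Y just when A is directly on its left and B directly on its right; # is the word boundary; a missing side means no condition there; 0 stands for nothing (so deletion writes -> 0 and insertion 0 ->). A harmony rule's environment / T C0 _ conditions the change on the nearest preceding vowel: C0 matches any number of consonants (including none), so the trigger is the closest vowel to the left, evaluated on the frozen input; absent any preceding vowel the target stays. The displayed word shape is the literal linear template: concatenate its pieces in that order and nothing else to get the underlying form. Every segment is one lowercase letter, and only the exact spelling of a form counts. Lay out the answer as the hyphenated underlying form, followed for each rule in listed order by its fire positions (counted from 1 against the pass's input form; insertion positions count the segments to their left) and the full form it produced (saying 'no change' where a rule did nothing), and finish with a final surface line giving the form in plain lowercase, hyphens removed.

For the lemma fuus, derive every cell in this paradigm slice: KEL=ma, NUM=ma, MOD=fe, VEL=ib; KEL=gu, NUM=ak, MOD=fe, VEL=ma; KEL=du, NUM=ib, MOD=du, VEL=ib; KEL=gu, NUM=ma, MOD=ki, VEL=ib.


cell KEL=ma, NUM=ma, MOD=fe, VEL=ib:
underlying: gu-fuus-e-u-b
1. o -> e, u -> i / F C0 _: fires at position(s) 8: gufuuseib
2. k -> g, p -> b, s -> z, t -> d / _ Z: no change
3. p -> b, s -> z, t -> d / V _ V: fires at position(s) 6: gufuuzeib
4. f -> v, p -> b, s -> z / _ Z: no change
surface: gufuuzeib

cell KEL=gu, NUM=ak, MOD=fe, VEL=ma:
underlying: zir-fuus-nuv-u-ul
1. o -> e, u -> i / F C0 _: fires at position(s) 5: zirfiusnuvuul
2. k -> g, p -> b, s -> z, t -> d / _ Z: no change
3. p -> b, s -> z, t -> d / V _ V: no change
4. f -> v, p -> b, s -> z / _ Z: no change
surface: zirfiusnuvuul

cell KEL=du, NUM=ib, MOD=du, VEL=ib:
underlying: gu-fuus-vo-di-op
1. o -> e, u -> i / F C0 _: fires at position(s) 11: gufuusvodiep
2. k -> g, p -> b, s -> z, t -> d / _ Z: fires at position(s) 6: gufuuzvodiep
3. p -> b, s -> z, t -> d / V _ V: no change
4. f -> v, p -> b, s -> z / _ Z: no change
surface: gufuuzvodiep

cell KEL=gu, NUM=ma, MOD=ki, VEL=ib:
underlying: gu-fuus-nuv-fd-b
1. o -> e, u -> i / F C0 _: no change
2. k -> g, p -> b, s -> z, t -> d / _ Z: no change
3. p -> b, s -> z, t -> d / V _ V: no change
4. f -> v, p -> b, s -> z / _ Z: fires at position(s) 10: gufuusnuvvdb
surface: gufuusnuvvdb


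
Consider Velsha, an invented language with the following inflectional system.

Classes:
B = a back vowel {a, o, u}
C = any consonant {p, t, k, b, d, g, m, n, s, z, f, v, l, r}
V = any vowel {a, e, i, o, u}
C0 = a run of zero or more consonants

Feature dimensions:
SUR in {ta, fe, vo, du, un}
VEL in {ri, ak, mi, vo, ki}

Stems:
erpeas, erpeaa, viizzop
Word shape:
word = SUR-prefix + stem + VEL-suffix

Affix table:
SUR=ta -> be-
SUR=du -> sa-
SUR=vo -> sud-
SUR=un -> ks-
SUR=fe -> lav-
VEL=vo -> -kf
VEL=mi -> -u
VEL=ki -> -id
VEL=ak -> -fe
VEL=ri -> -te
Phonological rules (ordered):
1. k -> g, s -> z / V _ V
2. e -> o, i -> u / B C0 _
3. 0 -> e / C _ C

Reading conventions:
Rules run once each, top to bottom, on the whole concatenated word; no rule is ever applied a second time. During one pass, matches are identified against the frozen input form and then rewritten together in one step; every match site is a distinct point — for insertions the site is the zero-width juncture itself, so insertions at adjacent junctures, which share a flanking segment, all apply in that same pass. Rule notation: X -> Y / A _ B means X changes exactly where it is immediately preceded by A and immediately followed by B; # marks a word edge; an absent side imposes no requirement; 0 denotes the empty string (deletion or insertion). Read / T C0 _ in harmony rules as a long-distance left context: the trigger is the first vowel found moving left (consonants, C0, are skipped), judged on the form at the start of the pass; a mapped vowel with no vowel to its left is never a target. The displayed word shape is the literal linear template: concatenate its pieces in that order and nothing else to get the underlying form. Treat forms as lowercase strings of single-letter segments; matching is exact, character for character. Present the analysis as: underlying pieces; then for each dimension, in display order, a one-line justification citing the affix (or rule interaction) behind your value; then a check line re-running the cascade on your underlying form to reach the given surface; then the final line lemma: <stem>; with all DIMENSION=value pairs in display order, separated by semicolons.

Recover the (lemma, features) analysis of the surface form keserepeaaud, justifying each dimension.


underlying: ks-erpeaa-id
SUR=un - signalled by the affix ks-
VEL=ki - signalled by the affix -id
check: kserpeaaid -> kserpeaaid -> kserpeaaud -> keserepeaaud
lemma: erpeaa; SUR=un; VEL=ki
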